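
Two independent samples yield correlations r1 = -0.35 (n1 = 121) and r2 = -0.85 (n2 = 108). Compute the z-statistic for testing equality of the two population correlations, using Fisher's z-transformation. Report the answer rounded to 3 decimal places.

6.639

z1 = atanh(-0.35) = -0.365444,  z2 = atanh(-0.85) = -1.256153
SE = √(1/(n1−3) + 1/(n2−3)) = √(1/118 + 1/105) = √(0.0084746 + 0.0095238) = √0.0179984 = 0.134158
z = (z1 − z2)/SE = (-0.365444 − (-1.256153)) / 0.134158 = 0.890709 / 0.134158 = 6.639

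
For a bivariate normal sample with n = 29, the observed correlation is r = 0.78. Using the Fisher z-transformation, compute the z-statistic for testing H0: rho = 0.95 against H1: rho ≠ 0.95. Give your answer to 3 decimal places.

z_r = atanh(0.78) = 1.045371,  z_0 = atanh(0.95) = 1.831781
SE = 1/√(n−3) = 1/√26 = 0.196116
z = (z_r − z_0)/SE = (1.045371 − 1.831781) / 0.196116 = -0.786410 / 0.196116 = -4.010

-4.010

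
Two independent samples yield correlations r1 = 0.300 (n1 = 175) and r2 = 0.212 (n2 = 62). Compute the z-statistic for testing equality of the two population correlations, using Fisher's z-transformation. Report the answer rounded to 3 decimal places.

0.625

z1 = atanh(0.300) = 0.309520,  z2 = atanh(0.212) = 0.215265
SE = √(1/(n1−3) + 1/(n2−3)) = √(1/172 + 1/59) = √(0.0058140 + 0.0169492) = √0.0227632 = 0.150875
z = (z1 − z2)/SE = (0.309520 − 0.215265) / 0.150875 = 0.094255 / 0.150875 = 0.625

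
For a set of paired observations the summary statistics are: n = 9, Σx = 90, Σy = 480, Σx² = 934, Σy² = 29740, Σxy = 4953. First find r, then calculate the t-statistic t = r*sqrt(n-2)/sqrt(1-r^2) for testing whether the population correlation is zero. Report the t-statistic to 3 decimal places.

S_xy = nΣxy − ΣxΣy = 9·4953 − 90·480 = 44577 − 43200 = 1377
S_xx = nΣx² − (Σx)² = 9·934 − 90² = 8406 − 8100 = 306
S_yy = nΣy² − (Σy)² = 9·29740 − 480² = 267660 − 230400 = 37260
r = S_xy / √(S_xx·S_yy) = 1377 / √(306·37260) = 1377 / √11401560 = 1377 / 3376.6196 = 0.4078
t = r·√(n−2)/√(1−r²) = 0.4078·√7 / √(1−0.166301) = 1.078937 / 0.913071 = 1.182

1.182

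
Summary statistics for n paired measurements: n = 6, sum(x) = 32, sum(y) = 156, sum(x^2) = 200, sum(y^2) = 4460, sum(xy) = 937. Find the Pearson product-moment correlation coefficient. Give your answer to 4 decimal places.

Numerator: nΣxy − (Σx)(Σy) = 6·937 − (32)(156) = 630
Denominator: √[(nΣx²−(Σx)²)(nΣy²−(Σy)²)]
  nΣx²−(Σx)² = 6·200 − 1024 = 176;  nΣy²−(Σy)² = 6·4460 − 24336 = 2424
  √(176·2424) = √426624 = 653.1646
r = 630 / 653.1646 = 0.9645

0.9645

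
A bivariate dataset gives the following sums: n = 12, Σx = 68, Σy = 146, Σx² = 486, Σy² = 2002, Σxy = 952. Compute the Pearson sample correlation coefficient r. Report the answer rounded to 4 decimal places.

0.8271

S_xy = nΣxy − ΣxΣy = 12·952 − 68·146 = 11424 − 9928 = 1496
S_xx = nΣx² − (Σx)² = 12·486 − 68² = 5832 − 4624 = 1208
S_yy = nΣy² − (Σy)² = 12·2002 − 146² = 24024 − 21316 = 2708
r = S_xy / √(S_xx·S_yy) = 1496 / √(1208·2708) = 1496 / √3271264 = 1496 / 1808.6636 = 0.8271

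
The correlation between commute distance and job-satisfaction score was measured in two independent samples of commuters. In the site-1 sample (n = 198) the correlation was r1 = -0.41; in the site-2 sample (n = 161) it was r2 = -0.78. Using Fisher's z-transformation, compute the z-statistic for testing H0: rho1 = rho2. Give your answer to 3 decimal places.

Fisher z-transforms: z1 = atanh(-0.41) = -0.435611, z2 = atanh(-0.78) = -1.045371; difference d = 0.609760
Var(d) = 1/195 + 1/158 = 0.0051282 + 0.0063291 = 0.0114573
z = d/√Var(d) = 0.609760 / √0.0114573 = 0.609760 / 0.107039 = 5.697

5.697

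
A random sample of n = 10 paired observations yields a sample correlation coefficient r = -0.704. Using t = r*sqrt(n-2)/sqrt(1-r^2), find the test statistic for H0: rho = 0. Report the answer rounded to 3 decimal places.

-2.804

1 − r² = 1 − 0.495616 = 0.504384;  √(1−r²) = 0.710200
√(n−2) = √8 = 2.828427
t = r·√(n−2)/√(1−r²) = -0.704 · 2.828427 / 0.710200 = -2.804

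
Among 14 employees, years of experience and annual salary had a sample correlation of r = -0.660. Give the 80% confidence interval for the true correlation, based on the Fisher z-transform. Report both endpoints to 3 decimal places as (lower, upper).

(-0.827, -0.385)

Fisher z: z_r = atanh(r) = ½·ln((1+(-0.660))/(1−(-0.660))) = -0.792814
SE(z) = 1/√(n−3) = 1/√11 = 0.301511
80% ⇒ z* = 1.282; margin = 1.282·0.301511 = 0.386537
CI on z-scale: (-1.179351, -0.406277)
Back-transform: tanh(-1.179351) = -0.827247, tanh(-0.406277) = -0.385307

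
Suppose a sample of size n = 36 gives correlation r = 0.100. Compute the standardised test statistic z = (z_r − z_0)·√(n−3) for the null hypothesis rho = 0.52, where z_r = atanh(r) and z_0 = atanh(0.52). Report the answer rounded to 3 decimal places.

Fisher z: atanh(0.100) = 0.100335, atanh(0.52) = 0.576340
z = (z_r − z_0)·√(n−3) = (0.100335 − 0.576340)·√33 = -0.476005 · 5.744563 = -2.734

-2.734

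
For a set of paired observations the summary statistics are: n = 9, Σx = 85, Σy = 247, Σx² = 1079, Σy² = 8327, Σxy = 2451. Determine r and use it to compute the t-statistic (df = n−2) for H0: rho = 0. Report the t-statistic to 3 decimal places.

Numerator: nΣxy − (Σx)(Σy) = 9·2451 − (85)(247) = 1064
Denominator: √[(nΣx²−(Σx)²)(nΣy²−(Σy)²)]
  nΣx²−(Σx)² = 9·1079 − 7225 = 2486;  nΣy²−(Σy)² = 9·8327 − 61009 = 13934
  √(2486·13934) = √34639924 = 5885.5691
r = 1064 / 5885.5691 = 0.1808
t = r·√(n−2)/√(1−r²) = 0.1808·√7 / √(1−0.032689) = 0.478352 / 0.983520 = 0.486

0.486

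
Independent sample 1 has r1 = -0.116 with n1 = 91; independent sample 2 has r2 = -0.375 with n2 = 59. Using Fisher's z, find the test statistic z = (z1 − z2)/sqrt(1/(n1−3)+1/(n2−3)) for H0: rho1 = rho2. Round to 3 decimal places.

z1 = atanh(-0.116) = -0.116525,  z2 = atanh(-0.375) = -0.394229
SE = √(1/(n1−3) + 1/(n2−3)) = √(1/88 + 1/56) = √(0.0113636 + 0.0178571) = √0.0292207 = 0.170941
z = (z1 − z2)/SE = (-0.116525 − (-0.394229)) / 0.170941 = 0.277704 / 0.170941 = 1.625

1.625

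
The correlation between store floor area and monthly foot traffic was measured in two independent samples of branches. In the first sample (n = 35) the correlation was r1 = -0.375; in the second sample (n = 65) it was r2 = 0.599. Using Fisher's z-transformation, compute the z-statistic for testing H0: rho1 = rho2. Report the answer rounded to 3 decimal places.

Fisher z-transforms: z1 = atanh(-0.375) = -0.394229, z2 = atanh(0.599) = 0.691586; difference d = -1.085815
Var(d) = 1/32 + 1/62 = 0.0312500 + 0.0161290 = 0.0473790
z = d/√Var(d) = -1.085815 / √0.0473790 = -1.085815 / 0.217667 = -4.988

-4.988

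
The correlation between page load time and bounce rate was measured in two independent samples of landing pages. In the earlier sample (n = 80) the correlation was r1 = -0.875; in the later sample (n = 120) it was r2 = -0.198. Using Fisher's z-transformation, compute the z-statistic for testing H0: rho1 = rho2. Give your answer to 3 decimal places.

Fisher z-transforms: z1 = atanh(-0.875) = -1.354025, z2 = atanh(-0.198) = -0.200650; difference d = -1.153375
Var(d) = 1/77 + 1/117 = 0.0129870 + 0.0085470 = 0.0215340
z = d/√Var(d) = -1.153375 / √0.0215340 = -1.153375 / 0.146745 = -7.860

-7.860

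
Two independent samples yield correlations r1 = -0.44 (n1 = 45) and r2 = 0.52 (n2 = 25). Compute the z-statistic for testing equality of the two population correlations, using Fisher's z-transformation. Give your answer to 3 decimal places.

-3.984

z1 = atanh(-0.44) = -0.472231,  z2 = atanh(0.52) = 0.576340
SE = √(1/(n1−3) + 1/(n2−3)) = √(1/42 + 1/22) = √(0.0238095 + 0.0454545) = √0.0692640 = 0.263181
z = (z1 − z2)/SE = (-0.472231 − 0.576340) / 0.263181 = -1.048571 / 0.263181 = -3.984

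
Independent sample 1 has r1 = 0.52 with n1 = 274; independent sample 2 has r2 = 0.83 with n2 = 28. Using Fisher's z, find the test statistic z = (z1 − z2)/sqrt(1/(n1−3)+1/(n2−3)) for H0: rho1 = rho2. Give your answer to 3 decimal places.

-2.927

z1 = atanh(0.52) = 0.576340,  z2 = atanh(0.83) = 1.188136
SE = √(1/(n1−3) + 1/(n2−3)) = √(1/271 + 1/25) = √(0.0036900 + 0.0400000) = √0.0436900 = 0.209022
z = (z1 − z2)/SE = (0.576340 − 1.188136) / 0.209022 = -0.611796 / 0.209022 = -2.927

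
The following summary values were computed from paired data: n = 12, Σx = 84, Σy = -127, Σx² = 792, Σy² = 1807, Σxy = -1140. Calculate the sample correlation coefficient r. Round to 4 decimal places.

S_xy = nΣxy − ΣxΣy = 12·(-1140) − 84·(-127) = -13680 − (-10668) = -3012
S_xx = nΣx² − (Σx)² = 12·792 − 84² = 9504 − 7056 = 2448
S_yy = nΣy² − (Σy)² = 12·1807 − (-127)² = 21684 − 16129 = 5555
r = S_xy / √(S_xx·S_yy) = -3012 / √(2448·5555) = -3012 / √13598640 = -3012 / 3687.6334 = -0.8168

-0.8168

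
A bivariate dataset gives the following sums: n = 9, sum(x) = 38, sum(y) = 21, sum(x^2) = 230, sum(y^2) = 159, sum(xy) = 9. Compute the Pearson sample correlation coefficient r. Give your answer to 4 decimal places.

-0.9108

S_xy = nΣxy − ΣxΣy = 9·9 − 38·21 = 81 − 798 = -717
S_xx = nΣx² − (Σx)² = 9·230 − 38² = 2070 − 1444 = 626
S_yy = nΣy² − (Σy)² = 9·159 − 21² = 1431 − 441 = 990
r = S_xy / √(S_xx·S_yy) = -717 / √(626·990) = -717 / √619740 = -717 / 787.2357 = -0.9108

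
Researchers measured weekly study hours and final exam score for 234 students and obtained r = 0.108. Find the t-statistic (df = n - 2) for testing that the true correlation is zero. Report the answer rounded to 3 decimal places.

1.655

t = r·√(n−2) / √(1−r²) with r = 0.108, n = 234
  = 0.108·√232 / √(1 − 0.011664)
  = 0.108·15.231546 / 0.994151
  = 1.645007 / 0.994151 = 1.655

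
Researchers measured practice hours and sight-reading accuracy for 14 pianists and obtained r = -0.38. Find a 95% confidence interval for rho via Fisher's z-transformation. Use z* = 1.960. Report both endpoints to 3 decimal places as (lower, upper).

z_r = atanh(-0.38) = -0.400060;  SE = 1/√(n−3) = 1/√11 = 0.301511
z-limits: -0.400060 ± 1.960·0.301511 = -0.400060 ± 0.590962 = [-0.991022, 0.190902]
ρ-limits: (tanh -0.991022, tanh 0.190902) = (-0.758, 0.189)

(-0.758, 0.189)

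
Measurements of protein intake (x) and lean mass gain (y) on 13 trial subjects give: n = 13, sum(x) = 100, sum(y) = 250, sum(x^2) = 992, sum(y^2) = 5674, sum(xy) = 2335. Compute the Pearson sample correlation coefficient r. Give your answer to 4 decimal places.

Numerator: nΣxy − (Σx)(Σy) = 13·2335 − (100)(250) = 5355
Denominator: √[(nΣx²−(Σx)²)(nΣy²−(Σy)²)]
  nΣx²−(Σx)² = 13·992 − 10000 = 2896;  nΣy²−(Σy)² = 13·5674 − 62500 = 11262
  √(2896·11262) = √32614752 = 5710.9327
r = 5355 / 5710.9327 = 0.9377

0.9377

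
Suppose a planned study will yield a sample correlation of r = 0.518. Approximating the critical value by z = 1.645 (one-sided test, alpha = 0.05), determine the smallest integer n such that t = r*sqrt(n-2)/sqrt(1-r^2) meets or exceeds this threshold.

10

r√(n−2)/√(1−r²) ≥ 1.645  ⇔  n−2 ≥ (1.645)²·(1−r²)/r²
(1−r²)/r² = (1−0.268324)/0.268324 = 2.7268
n ≥ 2 + 2.706025·2.7268 = 2 + 7.3788 = 9.3788
⌈9.3788⌉ = 10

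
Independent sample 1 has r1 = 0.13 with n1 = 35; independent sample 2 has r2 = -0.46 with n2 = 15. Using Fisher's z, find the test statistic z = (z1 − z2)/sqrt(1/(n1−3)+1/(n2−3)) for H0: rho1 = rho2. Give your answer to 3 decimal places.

1.855

Fisher z-transforms: z1 = atanh(0.13) = 0.130740, z2 = atanh(-0.46) = -0.497311; difference d = 0.628051
Var(d) = 1/32 + 1/12 = 0.0312500 + 0.0833333 = 0.1145833
z = d/√Var(d) = 0.628051 / √0.1145833 = 0.628051 / 0.338502 = 1.855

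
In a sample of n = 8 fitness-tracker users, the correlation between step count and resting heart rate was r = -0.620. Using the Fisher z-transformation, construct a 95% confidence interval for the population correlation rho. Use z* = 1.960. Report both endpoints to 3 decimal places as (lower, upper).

(-0.922, 0.150)

Fisher z: z_r = atanh(r) = ½·ln((1+(-0.620))/(1−(-0.620))) = -0.725005
SE(z) = 1/√(n−3) = 1/√5 = 0.447214
95% ⇒ z* = 1.960; margin = 1.960·0.447214 = 0.876539
CI on z-scale: (-1.601544, 0.151534)
Back-transform: tanh(-1.601544) = -0.921901, tanh(0.151534) = 0.150385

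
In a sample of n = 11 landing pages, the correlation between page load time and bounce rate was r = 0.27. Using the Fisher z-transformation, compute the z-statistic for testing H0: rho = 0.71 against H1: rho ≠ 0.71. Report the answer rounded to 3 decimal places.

-1.726

z_r = atanh(0.27) = 0.276864,  z_0 = atanh(0.71) = 0.887184
SE = 1/√(n−3) = 1/√8 = 0.353553
z = (z_r − z_0)/SE = (0.276864 − 0.887184) / 0.353553 = -0.610320 / 0.353553 = -1.726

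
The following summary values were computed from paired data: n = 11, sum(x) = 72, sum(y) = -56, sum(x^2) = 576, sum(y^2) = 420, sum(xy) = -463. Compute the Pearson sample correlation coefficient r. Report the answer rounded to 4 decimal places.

-0.8115

Numerator: nΣxy − (Σx)(Σy) = 11·(-463) − (72)(-56) = -1061
Denominator: √[(nΣx²−(Σx)²)(nΣy²−(Σy)²)]
  nΣx²−(Σx)² = 11·576 − 5184 = 1152;  nΣy²−(Σy)² = 11·420 − 3136 = 1484
  √(1152·1484) = √1709568 = 1307.5045
r = -1061 / 1307.5045 = -0.8115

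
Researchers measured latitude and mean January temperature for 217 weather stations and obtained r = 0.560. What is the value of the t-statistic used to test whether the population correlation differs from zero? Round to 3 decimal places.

1 − r² = 1 − 0.313600 = 0.686400;  √(1−r²) = 0.828493
√(n−2) = √215 = 14.662878
t = r·√(n−2)/√(1−r²) = 0.560 · 14.662878 / 0.828493 = 9.911

9.911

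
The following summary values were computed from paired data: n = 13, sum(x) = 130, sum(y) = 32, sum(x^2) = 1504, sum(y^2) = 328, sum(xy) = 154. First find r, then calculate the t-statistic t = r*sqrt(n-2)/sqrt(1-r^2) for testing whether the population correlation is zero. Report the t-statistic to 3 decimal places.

Numerator: nΣxy − (Σx)(Σy) = 13·154 − (130)(32) = -2158
Denominator: √[(nΣx²−(Σx)²)(nΣy²−(Σy)²)]
  nΣx²−(Σx)² = 13·1504 − 16900 = 2652;  nΣy²−(Σy)² = 13·328 − 1024 = 3240
  √(2652·3240) = √8592480 = 2931.2932
r = -2158 / 2931.2932 = -0.7362
t = r·√(n−2)/√(1−r²) = -0.7362·√11 / √(1−0.541990) = -2.441699 / 0.676764 = -3.608

-3.608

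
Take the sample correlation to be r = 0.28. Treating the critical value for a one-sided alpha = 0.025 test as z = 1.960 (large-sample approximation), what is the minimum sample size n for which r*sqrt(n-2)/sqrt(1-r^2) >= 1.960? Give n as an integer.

Need r·√(n−2)/√(1−r²) ≥ 1.960
√(n−2) ≥ 1.960·√(1−0.0784) / 0.28 = 1.960·0.960000 / 0.28 = 6.7200
n−2 ≥ 45.1584  ⇒  n ≥ 47.1584
Smallest integer n = 48

48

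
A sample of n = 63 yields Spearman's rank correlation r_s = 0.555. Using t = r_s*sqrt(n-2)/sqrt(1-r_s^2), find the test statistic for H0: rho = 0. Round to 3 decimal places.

1 − r_s² = 1 − 0.308025 = 0.691975;  √(1−r_s²) = 0.831850
√(n−2) = √61 = 7.810250
t = r_s·√(n−2)/√(1−r_s²) = 0.555 · 7.810250 / 0.831850 = 5.211

5.211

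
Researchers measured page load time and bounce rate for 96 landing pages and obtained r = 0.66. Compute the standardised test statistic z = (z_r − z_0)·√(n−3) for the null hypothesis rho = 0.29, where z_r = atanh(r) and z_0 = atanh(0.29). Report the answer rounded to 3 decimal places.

Fisher z: atanh(0.66) = 0.792814, atanh(0.29) = 0.298566
z = (z_r − z_0)·√(n−3) = (0.792814 − 0.298566)·√93 = 0.494248 · 9.643651 = 4.766

4.766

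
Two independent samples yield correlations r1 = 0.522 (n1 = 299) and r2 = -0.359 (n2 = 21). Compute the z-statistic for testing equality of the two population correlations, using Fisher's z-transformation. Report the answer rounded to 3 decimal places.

3.933

z1 = atanh(0.522) = 0.579085,  z2 = atanh(-0.359) = -0.375737
SE = √(1/(n1−3) + 1/(n2−3)) = √(1/296 + 1/18) = √(0.0033784 + 0.0555556) = √0.0589340 = 0.242763
z = (z1 − z2)/SE = (0.579085 − (-0.375737)) / 0.242763 = 0.954822 / 0.242763 = 3.933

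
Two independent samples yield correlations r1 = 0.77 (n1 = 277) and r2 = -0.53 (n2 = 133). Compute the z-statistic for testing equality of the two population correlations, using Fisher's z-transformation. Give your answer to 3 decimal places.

Fisher z-transforms: z1 = atanh(0.77) = 1.020328, z2 = atanh(-0.53) = -0.590145; difference d = 1.610473
Var(d) = 1/274 + 1/130 = 0.0036496 + 0.0076923 = 0.0113419
z = d/√Var(d) = 1.610473 / √0.0113419 = 1.610473 / 0.106498 = 15.122

15.122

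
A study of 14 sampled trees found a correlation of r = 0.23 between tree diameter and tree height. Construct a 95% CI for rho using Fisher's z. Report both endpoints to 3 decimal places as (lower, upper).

(-0.342, 0.678)

z_r = atanh(0.23) = 0.234189;  SE = 1/√(n−3) = 1/√11 = 0.301511
z-limits: 0.234189 ± 1.960·0.301511 = 0.234189 ± 0.590962 = [-0.356773, 0.825151]
ρ-limits: (tanh -0.356773, tanh 0.825151) = (-0.342, 0.678)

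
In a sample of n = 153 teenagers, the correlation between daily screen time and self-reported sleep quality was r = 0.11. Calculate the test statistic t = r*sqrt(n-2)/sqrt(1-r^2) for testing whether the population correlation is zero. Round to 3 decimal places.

1 − r² = 1 − 0.0121 = 0.9879;  √(1−r²) = 0.993932
√(n−2) = √151 = 12.288206
t = r·√(n−2)/√(1−r²) = 0.11 · 12.288206 / 0.993932 = 1.360

1.360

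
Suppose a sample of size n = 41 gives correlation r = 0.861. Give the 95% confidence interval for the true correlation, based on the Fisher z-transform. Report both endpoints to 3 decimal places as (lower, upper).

Fisher z: z_r = atanh(r) = ½·ln((1+0.861)/(1−0.861)) = 1.297198
SE(z) = 1/√(n−3) = 1/√38 = 0.162221
95% ⇒ z* = 1.960; margin = 1.960·0.162221 = 0.317953
CI on z-scale: (0.979245, 1.615151)
Back-transform: tanh(0.979245) = 0.752739, tanh(1.615151) = 0.923918

(0.753, 0.924)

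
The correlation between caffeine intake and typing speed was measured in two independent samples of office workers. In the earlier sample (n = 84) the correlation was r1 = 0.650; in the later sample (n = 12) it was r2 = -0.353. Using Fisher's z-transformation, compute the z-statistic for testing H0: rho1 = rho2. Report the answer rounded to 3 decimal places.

Fisher z-transforms: z1 = atanh(0.650) = 0.775299, z2 = atanh(-0.353) = -0.368867; difference d = 1.144166
Var(d) = 1/81 + 1/9 = 0.0123457 + 0.1111111 = 0.1234568
z = d/√Var(d) = 1.144166 / √0.1234568 = 1.144166 / 0.351364 = 3.256

3.256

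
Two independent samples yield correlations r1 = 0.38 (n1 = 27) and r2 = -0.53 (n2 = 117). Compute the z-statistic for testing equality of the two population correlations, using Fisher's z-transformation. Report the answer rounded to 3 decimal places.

4.409

Fisher z-transforms: z1 = atanh(0.38) = 0.400060, z2 = atanh(-0.53) = -0.590145; difference d = 0.990205
Var(d) = 1/24 + 1/114 = 0.0416667 + 0.0087719 = 0.0504386
z = d/√Var(d) = 0.990205 / √0.0504386 = 0.990205 / 0.224585 = 4.409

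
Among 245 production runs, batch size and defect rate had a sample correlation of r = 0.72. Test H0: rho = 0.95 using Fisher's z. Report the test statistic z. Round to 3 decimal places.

-14.376

z_r = atanh(0.72) = 0.907645,  z_0 = atanh(0.95) = 1.831781
SE = 1/√(n−3) = 1/√242 = 0.064282
z = (z_r − z_0)/SE = (0.907645 − 1.831781) / 0.064282 = -0.924136 / 0.064282 = -14.376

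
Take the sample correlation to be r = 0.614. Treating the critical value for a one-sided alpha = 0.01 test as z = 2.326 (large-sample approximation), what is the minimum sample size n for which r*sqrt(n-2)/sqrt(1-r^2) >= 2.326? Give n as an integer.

11

r√(n−2)/√(1−r²) ≥ 2.326  ⇔  n−2 ≥ (2.326)²·(1−r²)/r²
(1−r²)/r² = (1−0.376996)/0.376996 = 1.6525
n ≥ 2 + 5.410276·1.6525 = 2 + 8.9405 = 10.9405
⌈10.9405⌉ = 11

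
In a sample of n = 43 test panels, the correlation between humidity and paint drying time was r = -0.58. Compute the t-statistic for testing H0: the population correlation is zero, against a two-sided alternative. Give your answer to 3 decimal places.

-4.559

1 − r² = 1 − 0.3364 = 0.6636;  √(1−r²) = 0.814616
√(n−2) = √41 = 6.403124
t = r·√(n−2)/√(1−r²) = -0.58 · 6.403124 / 0.814616 = -4.559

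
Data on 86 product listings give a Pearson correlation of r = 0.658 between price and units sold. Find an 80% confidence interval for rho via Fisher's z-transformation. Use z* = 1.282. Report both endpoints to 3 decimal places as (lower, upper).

(0.571, 0.731)

z_r = atanh(0.658) = 0.789278;  SE = 1/√(n−3) = 1/√83 = 0.109764
z-limits: 0.789278 ± 1.282·0.109764 = 0.789278 ± 0.140717 = [0.648561, 0.929995]
ρ-limits: (tanh 0.648561, tanh 0.929995) = (0.571, 0.731)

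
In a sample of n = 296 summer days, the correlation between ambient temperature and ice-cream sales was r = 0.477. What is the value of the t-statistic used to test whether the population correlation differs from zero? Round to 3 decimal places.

t = r·√(n−2) / √(1−r²) with r = 0.477, n = 296
  = 0.477·√294 / √(1 − 0.227529)
  = 0.477·17.146428 / 0.878903
  = 8.178846 / 0.878903 = 9.306

9.306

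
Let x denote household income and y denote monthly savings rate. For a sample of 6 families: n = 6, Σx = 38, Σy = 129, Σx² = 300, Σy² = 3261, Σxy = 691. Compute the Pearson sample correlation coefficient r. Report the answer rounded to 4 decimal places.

-0.7409

Numerator: nΣxy − (Σx)(Σy) = 6·691 − (38)(129) = -756
Denominator: √[(nΣx²−(Σx)²)(nΣy²−(Σy)²)]
  nΣx²−(Σx)² = 6·300 − 1444 = 356;  nΣy²−(Σy)² = 6·3261 − 16641 = 2925
  √(356·2925) = √1041300 = 1020.4411
r = -756 / 1020.4411 = -0.7409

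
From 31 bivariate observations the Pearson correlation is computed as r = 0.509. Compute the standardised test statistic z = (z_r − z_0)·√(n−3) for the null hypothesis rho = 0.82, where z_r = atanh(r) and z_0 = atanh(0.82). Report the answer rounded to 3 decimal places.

Fisher z: atanh(0.509) = 0.561379, atanh(0.82) = 1.156817
z = (z_r − z_0)·√(n−3) = (0.561379 − 1.156817)·√28 = -0.595438 · 5.291503 = -3.151

-3.151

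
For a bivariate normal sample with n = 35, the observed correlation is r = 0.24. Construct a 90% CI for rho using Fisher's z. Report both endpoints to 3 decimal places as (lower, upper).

(-0.046, 0.490)

z_r = atanh(0.24) = 0.244774;  SE = 1/√(n−3) = 1/√32 = 0.176777
z-limits: 0.244774 ± 1.645·0.176777 = 0.244774 ± 0.290798 = [-0.046024, 0.535572]
ρ-limits: (tanh -0.046024, tanh 0.535572) = (-0.046, 0.490)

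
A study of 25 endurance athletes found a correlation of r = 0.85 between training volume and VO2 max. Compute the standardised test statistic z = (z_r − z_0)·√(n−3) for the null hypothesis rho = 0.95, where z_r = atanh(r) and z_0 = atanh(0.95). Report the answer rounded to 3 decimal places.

z_r = atanh(0.85) = 1.256153,  z_0 = atanh(0.95) = 1.831781
SE = 1/√(n−3) = 1/√22 = 0.213201
z = (z_r − z_0)/SE = (1.256153 − 1.831781) / 0.213201 = -0.575628 / 0.213201 = -2.700

-2.700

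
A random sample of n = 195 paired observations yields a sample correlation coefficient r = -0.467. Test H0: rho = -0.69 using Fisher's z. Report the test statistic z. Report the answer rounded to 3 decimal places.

4.735

z_r = atanh(-0.467) = -0.506227,  z_0 = atanh(-0.69) = -0.847956
SE = 1/√(n−3) = 1/√192 = 0.072169
z = (z_r − z_0)/SE = (-0.506227 − (-0.847956)) / 0.072169 = 0.341729 / 0.072169 = 4.735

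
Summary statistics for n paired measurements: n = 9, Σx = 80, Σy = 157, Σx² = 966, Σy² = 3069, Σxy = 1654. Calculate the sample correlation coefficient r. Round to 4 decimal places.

Numerator: nΣxy − (Σx)(Σy) = 9·1654 − (80)(157) = 2326
Denominator: √[(nΣx²−(Σx)²)(nΣy²−(Σy)²)]
  nΣx²−(Σx)² = 9·966 − 6400 = 2294;  nΣy²−(Σy)² = 9·3069 − 24649 = 2972
  √(2294·2972) = √6817768 = 2611.0856
r = 2326 / 2611.0856 = 0.8908

0.8908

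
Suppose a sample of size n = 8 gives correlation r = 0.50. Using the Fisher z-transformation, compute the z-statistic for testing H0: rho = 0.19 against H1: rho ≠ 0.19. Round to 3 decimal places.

0.798

z_r = atanh(0.50) = 0.549306,  z_0 = atanh(0.19) = 0.192337
SE = 1/√(n−3) = 1/√5 = 0.447214
z = (z_r − z_0)/SE = (0.549306 − 0.192337) / 0.447214 = 0.356969 / 0.447214 = 0.798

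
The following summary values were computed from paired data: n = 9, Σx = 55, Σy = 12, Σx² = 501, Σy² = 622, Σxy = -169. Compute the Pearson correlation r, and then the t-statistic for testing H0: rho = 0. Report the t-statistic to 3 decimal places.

-3.159

S_xy = nΣxy − ΣxΣy = 9·(-169) − 55·12 = -1521 − 660 = -2181
S_xx = nΣx² − (Σx)² = 9·501 − 55² = 4509 − 3025 = 1484
S_yy = nΣy² − (Σy)² = 9·622 − 12² = 5598 − 144 = 5454
r = S_xy / √(S_xx·S_yy) = -2181 / √(1484·5454) = -2181 / √8093736 = -2181 / 2844.9492 = -0.7666
t = r·√(n−2)/√(1−r²) = -0.7666·√7 / √(1−0.587676) = -2.028233 / 0.642125 = -3.159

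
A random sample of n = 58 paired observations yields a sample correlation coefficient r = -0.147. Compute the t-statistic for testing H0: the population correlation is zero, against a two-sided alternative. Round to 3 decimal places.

1 − r² = 1 − 0.021609 = 0.978391;  √(1−r²) = 0.989136
√(n−2) = √56 = 7.483315
t = r·√(n−2)/√(1−r²) = -0.147 · 7.483315 / 0.989136 = -1.112

-1.112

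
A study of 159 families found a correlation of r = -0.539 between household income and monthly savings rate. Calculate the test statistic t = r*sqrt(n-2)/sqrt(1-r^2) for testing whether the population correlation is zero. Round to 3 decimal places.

t = r·√(n−2) / √(1−r²) with r = -0.539, n = 159
  = -0.539·√157 / √(1 − 0.290521)
  = -0.539·12.529964 / 0.842306
  = -6.753651 / 0.842306 = -8.018

-8.018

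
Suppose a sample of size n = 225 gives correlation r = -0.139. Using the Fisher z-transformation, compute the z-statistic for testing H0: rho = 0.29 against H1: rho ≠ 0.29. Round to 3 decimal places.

-6.533

Fisher z: atanh(-0.139) = -0.139906, atanh(0.29) = 0.298566
z = (z_r − z_0)·√(n−3) = (-0.139906 − 0.298566)·√222 = -0.438472 · 14.899664 = -6.533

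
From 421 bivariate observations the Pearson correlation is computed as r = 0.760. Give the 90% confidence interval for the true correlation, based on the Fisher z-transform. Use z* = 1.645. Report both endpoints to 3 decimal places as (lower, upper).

z_r = atanh(0.760) = 0.996215;  SE = 1/√(n−3) = 1/√418 = 0.048912
z-limits: 0.996215 ± 1.645·0.048912 = 0.996215 ± 0.080460 = [0.915755, 1.076675]
ρ-limits: (tanh 0.915755, tanh 1.076675) = (0.724, 0.792)

(0.724, 0.792)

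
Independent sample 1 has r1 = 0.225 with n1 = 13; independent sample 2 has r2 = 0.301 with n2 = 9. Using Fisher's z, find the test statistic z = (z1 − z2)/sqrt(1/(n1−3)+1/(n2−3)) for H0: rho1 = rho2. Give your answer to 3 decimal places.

-0.158

z1 = atanh(0.225) = 0.228917,  z2 = atanh(0.301) = 0.310619
SE = √(1/(n1−3) + 1/(n2−3)) = √(1/10 + 1/6) = √(0.1000000 + 0.1666667) = √0.2666667 = 0.516398
z = (z1 − z2)/SE = (0.228917 − 0.310619) / 0.516398 = -0.081702 / 0.516398 = -0.158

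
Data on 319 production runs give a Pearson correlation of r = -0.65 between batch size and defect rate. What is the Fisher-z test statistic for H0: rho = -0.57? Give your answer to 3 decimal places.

Fisher z: atanh(-0.65) = -0.775299, atanh(-0.57) = -0.647523
z = (z_r − z_0)·√(n−3) = (-0.775299 − (-0.647523))·√316 = -0.127776 · 17.776389 = -2.271

-2.271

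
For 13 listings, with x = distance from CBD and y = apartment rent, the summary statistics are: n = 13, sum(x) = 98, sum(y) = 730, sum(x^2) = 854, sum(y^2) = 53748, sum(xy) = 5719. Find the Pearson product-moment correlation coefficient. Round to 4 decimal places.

0.1781

S_xy = nΣxy − ΣxΣy = 13·5719 − 98·730 = 74347 − 71540 = 2807
S_xx = nΣx² − (Σx)² = 13·854 − 98² = 11102 − 9604 = 1498
S_yy = nΣy² − (Σy)² = 13·53748 − 730² = 698724 − 532900 = 165824
r = S_xy / √(S_xx·S_yy) = 2807 / √(1498·165824) = 2807 / √248404352 = 2807 / 15760.8487 = 0.1781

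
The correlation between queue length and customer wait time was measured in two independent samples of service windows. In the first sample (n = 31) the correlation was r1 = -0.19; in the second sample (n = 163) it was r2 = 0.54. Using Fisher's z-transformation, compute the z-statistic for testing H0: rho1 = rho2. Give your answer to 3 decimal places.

z1 = atanh(-0.19) = -0.192337,  z2 = atanh(0.54) = 0.604156
SE = √(1/(n1−3) + 1/(n2−3)) = √(1/28 + 1/160) = √(0.0357143 + 0.0062500) = √0.0419643 = 0.204852
z = (z1 − z2)/SE = (-0.192337 − 0.604156) / 0.204852 = -0.796493 / 0.204852 = -3.888

-3.888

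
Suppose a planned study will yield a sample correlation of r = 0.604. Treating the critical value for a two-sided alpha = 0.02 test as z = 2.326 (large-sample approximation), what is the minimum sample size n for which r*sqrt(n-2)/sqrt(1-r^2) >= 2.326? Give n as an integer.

r√(n−2)/√(1−r²) ≥ 2.326  ⇔  n−2 ≥ (2.326)²·(1−r²)/r²
(1−r²)/r² = (1−0.364816)/0.364816 = 1.7411
n ≥ 2 + 5.410276·1.7411 = 2 + 9.4198 = 11.4198
⌈11.4198⌉ = 12

12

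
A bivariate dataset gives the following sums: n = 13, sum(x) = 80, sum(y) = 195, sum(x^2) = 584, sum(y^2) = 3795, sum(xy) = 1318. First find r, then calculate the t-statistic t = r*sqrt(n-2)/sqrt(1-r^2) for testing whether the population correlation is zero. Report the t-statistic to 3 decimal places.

1.525

Numerator: nΣxy − (Σx)(Σy) = 13·1318 − (80)(195) = 1534
Denominator: √[(nΣx²−(Σx)²)(nΣy²−(Σy)²)]
  nΣx²−(Σx)² = 13·584 − 6400 = 1192;  nΣy²−(Σy)² = 13·3795 − 38025 = 11310
  √(1192·11310) = √13481520 = 3671.7189
r = 1534 / 3671.7189 = 0.4178
t = r·√(n−2)/√(1−r²) = 0.4178·√11 / √(1−0.174557) = 1.385686 / 0.908539 = 1.525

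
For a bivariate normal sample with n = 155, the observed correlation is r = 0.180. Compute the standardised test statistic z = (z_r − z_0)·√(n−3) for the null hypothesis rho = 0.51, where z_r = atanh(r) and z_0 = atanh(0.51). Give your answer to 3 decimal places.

z_r = atanh(0.180) = 0.181983,  z_0 = atanh(0.51) = 0.562730
SE = 1/√(n−3) = 1/√152 = 0.081111
z = (z_r − z_0)/SE = (0.181983 − 0.562730) / 0.081111 = -0.380747 / 0.081111 = -4.694

-4.694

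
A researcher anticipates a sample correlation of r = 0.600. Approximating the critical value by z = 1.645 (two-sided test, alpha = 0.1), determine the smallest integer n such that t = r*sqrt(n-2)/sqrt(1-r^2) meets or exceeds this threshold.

7

r√(n−2)/√(1−r²) ≥ 1.645  ⇔  n−2 ≥ (1.645)²·(1−r²)/r²
(1−r²)/r² = (1−0.360000)/0.360000 = 1.7778
n ≥ 2 + 2.706025·1.7778 = 2 + 4.8108 = 6.8108
⌈6.8108⌉ = 7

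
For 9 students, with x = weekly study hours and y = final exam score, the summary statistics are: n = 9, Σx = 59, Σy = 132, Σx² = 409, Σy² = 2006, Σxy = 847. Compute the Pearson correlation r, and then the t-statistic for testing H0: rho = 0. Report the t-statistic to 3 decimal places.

Numerator: nΣxy − (Σx)(Σy) = 9·847 − (59)(132) = -165
Denominator: √[(nΣx²−(Σx)²)(nΣy²−(Σy)²)]
  nΣx²−(Σx)² = 9·409 − 3481 = 200;  nΣy²−(Σy)² = 9·2006 − 17424 = 630
  √(200·630) = √126000 = 354.9648
r = -165 / 354.9648 = -0.4648
t = r·√(n−2)/√(1−r²) = -0.4648·√7 / √(1−0.216039) = -1.229745 / 0.885416 = -1.389

-1.389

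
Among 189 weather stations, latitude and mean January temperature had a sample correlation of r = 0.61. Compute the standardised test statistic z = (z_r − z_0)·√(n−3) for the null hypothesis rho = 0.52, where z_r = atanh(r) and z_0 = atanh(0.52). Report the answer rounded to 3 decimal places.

Fisher z: atanh(0.61) = 0.708921, atanh(0.52) = 0.576340
z = (z_r − z_0)·√(n−3) = (0.708921 − 0.576340)·√186 = 0.132581 · 13.638182 = 1.808

1.808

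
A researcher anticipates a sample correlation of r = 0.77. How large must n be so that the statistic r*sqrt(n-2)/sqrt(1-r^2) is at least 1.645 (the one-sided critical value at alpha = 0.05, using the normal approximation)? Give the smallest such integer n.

Need r·√(n−2)/√(1−r²) ≥ 1.645
√(n−2) ≥ 1.645·√(1−0.5929) / 0.77 = 1.645·0.638044 / 0.77 = 1.3631
n−2 ≥ 1.8580  ⇒  n ≥ 3.8580
Smallest integer n = 4

4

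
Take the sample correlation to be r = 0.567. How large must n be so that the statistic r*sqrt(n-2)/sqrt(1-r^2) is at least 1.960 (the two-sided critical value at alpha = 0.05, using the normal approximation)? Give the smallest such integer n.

11

r√(n−2)/√(1−r²) ≥ 1.960  ⇔  n−2 ≥ (1.960)²·(1−r²)/r²
(1−r²)/r² = (1−0.321489)/0.321489 = 2.1105
n ≥ 2 + 3.8416·2.1105 = 2 + 8.1077 = 10.1077
⌈10.1077⌉ = 11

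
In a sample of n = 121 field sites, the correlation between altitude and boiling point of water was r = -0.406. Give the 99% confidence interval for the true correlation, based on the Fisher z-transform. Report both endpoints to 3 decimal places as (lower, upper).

(-0.584, -0.191)

Fisher z: z_r = atanh(r) = ½·ln((1+(-0.406))/(1−(-0.406))) = -0.430812
SE(z) = 1/√(n−3) = 1/√118 = 0.092057
99% ⇒ z* = 2.576; margin = 2.576·0.092057 = 0.237139
CI on z-scale: (-0.667951, -0.193673)
Back-transform: tanh(-0.667951) = -0.583630, tanh(-0.193673) = -0.191287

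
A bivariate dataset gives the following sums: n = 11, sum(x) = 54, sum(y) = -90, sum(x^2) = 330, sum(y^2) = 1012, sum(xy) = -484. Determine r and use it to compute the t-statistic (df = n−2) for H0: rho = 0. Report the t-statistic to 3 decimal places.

S_xy = nΣxy − ΣxΣy = 11·(-484) − 54·(-90) = -5324 − (-4860) = -464
S_xx = nΣx² − (Σx)² = 11·330 − 54² = 3630 − 2916 = 714
S_yy = nΣy² − (Σy)² = 11·1012 − (-90)² = 11132 − 8100 = 3032
r = S_xy / √(S_xx·S_yy) = -464 / √(714·3032) = -464 / √2164848 = -464 / 1471.3422 = -0.3154
t = r·√(n−2)/√(1−r²) = -0.3154·√9 / √(1−0.099477) = -0.946200 / 0.948959 = -0.997

-0.997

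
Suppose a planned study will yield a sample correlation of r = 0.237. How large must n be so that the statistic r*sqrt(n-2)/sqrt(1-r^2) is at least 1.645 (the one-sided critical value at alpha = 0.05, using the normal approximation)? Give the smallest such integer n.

48

Need r·√(n−2)/√(1−r²) ≥ 1.645
√(n−2) ≥ 1.645·√(1−0.056169) / 0.237 = 1.645·0.971510 / 0.237 = 6.7432
n−2 ≥ 45.4707  ⇒  n ≥ 47.4707
Smallest integer n = 48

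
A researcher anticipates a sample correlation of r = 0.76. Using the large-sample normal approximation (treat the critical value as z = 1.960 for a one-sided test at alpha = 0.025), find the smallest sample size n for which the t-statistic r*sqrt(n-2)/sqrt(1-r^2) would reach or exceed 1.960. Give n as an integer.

r√(n−2)/√(1−r²) ≥ 1.960  ⇔  n−2 ≥ (1.960)²·(1−r²)/r²
(1−r²)/r² = (1−0.5776)/0.5776 = 0.7313
n ≥ 2 + 3.8416·0.7313 = 2 + 2.8094 = 4.8094
⌈4.8094⌉ = 5

5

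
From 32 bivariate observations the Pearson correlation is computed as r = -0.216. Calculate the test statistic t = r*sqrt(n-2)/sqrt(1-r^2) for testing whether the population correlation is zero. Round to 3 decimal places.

-1.212

1 − r² = 1 − 0.046656 = 0.953344;  √(1−r²) = 0.976393
√(n−2) = √30 = 5.477226
t = r·√(n−2)/√(1−r²) = -0.216 · 5.477226 / 0.976393 = -1.212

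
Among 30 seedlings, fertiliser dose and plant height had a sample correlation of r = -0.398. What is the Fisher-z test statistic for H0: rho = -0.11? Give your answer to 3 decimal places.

Fisher z: atanh(-0.398) = -0.421270, atanh(-0.11) = -0.110447
z = (z_r − z_0)·√(n−3) = (-0.421270 − (-0.110447))·√27 = -0.310823 · 5.196152 = -1.615

-1.615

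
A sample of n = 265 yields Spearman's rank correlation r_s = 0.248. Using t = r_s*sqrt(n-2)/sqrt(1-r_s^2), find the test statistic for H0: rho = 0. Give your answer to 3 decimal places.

t = r_s·√(n−2) / √(1−r_s²) with r_s = 0.248, n = 265
  = 0.248·√263 / √(1 − 0.061504)
  = 0.248·16.217275 / 0.968760
  = 4.021884 / 0.968760 = 4.152

4.152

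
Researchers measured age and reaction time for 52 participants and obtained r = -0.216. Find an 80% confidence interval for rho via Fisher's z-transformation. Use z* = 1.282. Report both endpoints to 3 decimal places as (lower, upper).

(-0.382, -0.036)

Fisher z: z_r = atanh(r) = ½·ln((1+(-0.216))/(1−(-0.216))) = -0.219457
SE(z) = 1/√(n−3) = 1/√49 = 0.142857
80% ⇒ z* = 1.282; margin = 1.282·0.142857 = 0.183143
CI on z-scale: (-0.402600, -0.036314)
Back-transform: tanh(-0.402600) = -0.382171, tanh(-0.036314) = -0.036298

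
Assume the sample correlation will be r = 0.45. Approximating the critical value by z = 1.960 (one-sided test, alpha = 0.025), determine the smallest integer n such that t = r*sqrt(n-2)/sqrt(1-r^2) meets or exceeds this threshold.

r√(n−2)/√(1−r²) ≥ 1.960  ⇔  n−2 ≥ (1.960)²·(1−r²)/r²
(1−r²)/r² = (1−0.2025)/0.2025 = 3.9383
n ≥ 2 + 3.8416·3.9383 = 2 + 15.1294 = 17.1294
⌈17.1294⌉ = 18

18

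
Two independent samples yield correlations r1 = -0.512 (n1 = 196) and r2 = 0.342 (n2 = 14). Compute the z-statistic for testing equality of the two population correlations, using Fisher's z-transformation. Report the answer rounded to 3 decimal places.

-2.974

Fisher z-transforms: z1 = atanh(-0.512) = -0.565437, z2 = atanh(0.342) = 0.356356; difference d = -0.921793
Var(d) = 1/193 + 1/11 = 0.0051813 + 0.0909091 = 0.0960904
z = d/√Var(d) = -0.921793 / √0.0960904 = -0.921793 / 0.309985 = -2.974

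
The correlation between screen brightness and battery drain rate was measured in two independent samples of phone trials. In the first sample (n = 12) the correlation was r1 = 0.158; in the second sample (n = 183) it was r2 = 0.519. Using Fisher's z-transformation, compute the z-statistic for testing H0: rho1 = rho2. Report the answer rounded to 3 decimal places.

z1 = atanh(0.158) = 0.159335,  z2 = atanh(0.519) = 0.574970
SE = √(1/(n1−3) + 1/(n2−3)) = √(1/9 + 1/180) = √(0.1111111 + 0.0055556) = √0.1166667 = 0.341565
z = (z1 − z2)/SE = (0.159335 − 0.574970) / 0.341565 = -0.415635 / 0.341565 = -1.217

-1.217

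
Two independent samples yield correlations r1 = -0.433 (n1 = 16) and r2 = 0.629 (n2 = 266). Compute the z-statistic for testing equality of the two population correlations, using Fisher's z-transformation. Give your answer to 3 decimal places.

-4.235

z1 = atanh(-0.433) = -0.463583,  z2 = atanh(0.629) = 0.739760
SE = √(1/(n1−3) + 1/(n2−3)) = √(1/13 + 1/263) = √(0.0769231 + 0.0038023) = √0.0807254 = 0.284122
z = (z1 − z2)/SE = (-0.463583 − 0.739760) / 0.284122 = -1.203343 / 0.284122 = -4.235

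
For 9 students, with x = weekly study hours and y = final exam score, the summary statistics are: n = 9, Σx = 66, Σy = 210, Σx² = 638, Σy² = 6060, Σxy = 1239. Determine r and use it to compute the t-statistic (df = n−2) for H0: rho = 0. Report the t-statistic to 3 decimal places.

-2.684

S_xy = nΣxy − ΣxΣy = 9·1239 − 66·210 = 11151 − 13860 = -2709
S_xx = nΣx² − (Σx)² = 9·638 − 66² = 5742 − 4356 = 1386
S_yy = nΣy² − (Σy)² = 9·6060 − 210² = 54540 − 44100 = 10440
r = S_xy / √(S_xx·S_yy) = -2709 / √(1386·10440) = -2709 / √14469840 = -2709 / 3803.9243 = -0.7122
t = r·√(n−2)/√(1−r²) = -0.7122·√7 / √(1−0.507229) = -1.884304 / 0.701976 = -2.684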